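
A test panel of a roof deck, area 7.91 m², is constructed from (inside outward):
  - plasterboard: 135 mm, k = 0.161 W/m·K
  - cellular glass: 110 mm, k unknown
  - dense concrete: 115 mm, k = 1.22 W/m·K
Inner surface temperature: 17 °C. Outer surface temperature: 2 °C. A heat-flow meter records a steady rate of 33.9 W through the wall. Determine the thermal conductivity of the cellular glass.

Model the wall as resistances in series:
R_plasterboard = L/(kA) = 0.135/(0.161×7.91) = 0.106 K/W
R_dense concrete = L/(kA) = 0.115/(1.22×7.91) = 0.01192 K/W
Sum of known resistances R_other = 0.1179 K/W
Total R = ΔT/Q = 15/33.9 = 0.4425 K/W
R_cellular glass = R_total − R_other = 0.3246 K/W
k = L/(R·A) = 0.11/(0.3246×7.91)

k ≈ 0.0428 W/(m·K)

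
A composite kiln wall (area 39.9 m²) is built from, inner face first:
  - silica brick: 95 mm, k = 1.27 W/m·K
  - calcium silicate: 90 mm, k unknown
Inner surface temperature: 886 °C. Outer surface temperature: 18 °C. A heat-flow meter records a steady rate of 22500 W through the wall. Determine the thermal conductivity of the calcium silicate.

k ≈ 0.0615 W/(m·K)

Thermal resistances in series:
R_silica brick = L/(kA) = 0.095/(1.27×39.9) = 0.001875 K/W
Sum of known resistances R_other = 0.001875 K/W
Total R = ΔT/Q = 868/22500 = 0.03858 K/W
R_calcium silicate = R_total − R_other = 0.0367 K/W
k = L/(R·A) = 0.09/(0.0367×39.9)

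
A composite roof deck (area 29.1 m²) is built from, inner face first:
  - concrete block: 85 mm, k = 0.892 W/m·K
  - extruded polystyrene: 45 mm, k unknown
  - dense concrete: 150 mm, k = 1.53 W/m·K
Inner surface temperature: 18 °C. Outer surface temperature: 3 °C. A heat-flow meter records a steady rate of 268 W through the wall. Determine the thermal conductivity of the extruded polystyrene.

Using the resistance-network approach (series):
R_concrete block = L/(kA) = 0.085/(0.892×29.1) = 0.003275 K/W
R_dense concrete = L/(kA) = 0.15/(1.53×29.1) = 0.003369 K/W
Sum of known resistances R_other = 0.006644 K/W
Total R = ΔT/Q = 15/268 = 0.05597 K/W
R_extruded polystyrene = R_total − R_other = 0.04933 K/W
k = L/(R·A) = 0.045/(0.04933×29.1)

k ≈ 0.0314 W/(m·K)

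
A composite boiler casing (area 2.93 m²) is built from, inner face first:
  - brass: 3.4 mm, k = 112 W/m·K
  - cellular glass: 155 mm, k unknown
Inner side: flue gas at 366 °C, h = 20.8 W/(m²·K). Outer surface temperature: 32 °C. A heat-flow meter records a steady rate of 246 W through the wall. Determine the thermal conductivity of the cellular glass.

Series thermal resistances:
R_inner film = 1/(h_i·A) = 1/(20.8×2.93) = 0.01641 K/W
R_brass = L/(kA) = 0.0034/(112×2.93) = 1.036×10^-5 K/W
Sum of known resistances R_other = 0.01642 K/W
Total R = ΔT/Q = 334/246 = 1.358 K/W
R_cellular glass = R_total − R_other = 1.341 K/W
k = L/(R·A) = 0.155/(1.341×2.93)

k ≈ 0.0394 W/(m·K)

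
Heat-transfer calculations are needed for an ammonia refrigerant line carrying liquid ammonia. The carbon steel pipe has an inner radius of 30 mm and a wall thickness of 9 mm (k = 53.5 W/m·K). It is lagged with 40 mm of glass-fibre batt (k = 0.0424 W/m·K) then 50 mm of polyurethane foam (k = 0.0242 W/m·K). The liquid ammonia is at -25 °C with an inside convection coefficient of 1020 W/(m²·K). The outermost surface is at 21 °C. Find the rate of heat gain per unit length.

Per-layer cylindrical resistances, series-summed:
R_inner film = 1/(h_i·2πr₁L) = 1/(1020×2π×0.03×1) = 0.005201 K/W
R_carbon steel pipe wall = ln(39/30)/(2π×53.5×1) = 7.805×10^-4 K/W
R_glass-fibre batt = ln(79/39)/(2π×0.0424×1) = 2.65 K/W
R_polyurethane foam = ln(129/79)/(2π×0.0242×1) = 3.225 K/W
R_total = 5.881 K/W
Q = ΔT/R_total = 46/5.881

q′ ≈ 7.82 W/m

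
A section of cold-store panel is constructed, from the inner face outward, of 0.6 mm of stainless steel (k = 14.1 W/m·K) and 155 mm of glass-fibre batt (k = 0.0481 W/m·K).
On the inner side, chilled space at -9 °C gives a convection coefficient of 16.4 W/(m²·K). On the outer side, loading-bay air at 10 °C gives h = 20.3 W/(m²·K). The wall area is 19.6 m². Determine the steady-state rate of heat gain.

Series thermal resistances:
R_inner film = 1/(h_i·A) = 1/(16.4×19.6) = 0.003111 K/W
R_stainless steel = L/(kA) = 0.0006/(14.1×19.6) = 2.171×10^-6 K/W
R_glass-fibre batt = L/(kA) = 0.155/(0.0481×19.6) = 0.1644 K/W
R_outer film = 1/(h_o·A) = 1/(20.3×19.6) = 0.002513 K/W
R_total = 0.17 K/W
Q = ΔT / R_total = 19 / 0.17

Q ≈ 112 W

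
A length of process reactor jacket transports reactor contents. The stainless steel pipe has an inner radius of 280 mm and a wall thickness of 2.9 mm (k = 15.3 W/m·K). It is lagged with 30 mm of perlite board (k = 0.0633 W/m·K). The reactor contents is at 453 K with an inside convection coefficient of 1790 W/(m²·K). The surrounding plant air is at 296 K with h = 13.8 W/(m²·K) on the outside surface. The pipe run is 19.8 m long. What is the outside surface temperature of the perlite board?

For a radial system each layer contributes R = ln(r_out/r_in)/(2πkL); films add R = 1/(hA).
R_inner film = 1/(h_i·2πr₁L) = 1/(1790×2π×0.28×19.8) = 1.604×10^-5 K/W
R_stainless steel pipe wall = ln(282.9/280)/(2π×15.3×19.8) = 5.413×10^-6 K/W
R_perlite board = ln(312.9/282.9)/(2π×0.0633×19.8) = 0.0128 K/W
R_outer film = 1/(h_o·2πr_oL) = 1/(13.8×2π×0.3129×19.8) = 0.001862 K/W
R_total = 0.01468 K/W
Q = ΔT/R_total = 157/0.01468
Q = 10700 W
T_interface = T_inner − Q·ΣR(inner→interface) = 453 − 10700×0.01282

T ≈ 316 K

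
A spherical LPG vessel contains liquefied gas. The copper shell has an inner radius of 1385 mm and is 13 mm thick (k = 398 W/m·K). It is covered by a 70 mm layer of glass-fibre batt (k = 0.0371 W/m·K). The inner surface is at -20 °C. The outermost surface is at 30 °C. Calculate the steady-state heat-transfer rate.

Q ≈ 683 W

Spherical conduction: R = (1/r_in − 1/r_out)/(4πk) per layer; series-sum.
R_copper shell = (1/1.385 − 1/1.398)/(4π×398) = 1.342×10^-6 K/W
R_glass-fibre batt = (1/1.398 − 1/1.468)/(4π×0.0371) = 0.07316 K/W
R_total = 0.07316 K/W
Q = ΔT/R_total = 50/0.07316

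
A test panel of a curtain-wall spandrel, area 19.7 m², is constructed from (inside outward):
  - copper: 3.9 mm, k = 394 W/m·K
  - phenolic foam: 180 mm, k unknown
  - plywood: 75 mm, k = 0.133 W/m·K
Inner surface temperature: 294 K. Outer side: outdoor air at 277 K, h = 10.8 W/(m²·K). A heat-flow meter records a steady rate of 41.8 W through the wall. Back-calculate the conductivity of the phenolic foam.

Thermal resistances in series:
R_copper = L/(kA) = 0.0039/(394×19.7) = 5.025×10^-7 K/W
R_plywood = L/(kA) = 0.075/(0.133×19.7) = 0.02862 K/W
R_outer film = 1/(h_o·A) = 1/(10.8×19.7) = 0.0047 K/W
Sum of known resistances R_other = 0.03333 K/W
Total R = ΔT/Q = 17/41.8 = 0.4067 K/W
R_phenolic foam = R_total − R_other = 0.3734 K/W
k = L/(R·A) = 0.18/(0.3734×19.7)

k ≈ 0.0245 W/(m·K)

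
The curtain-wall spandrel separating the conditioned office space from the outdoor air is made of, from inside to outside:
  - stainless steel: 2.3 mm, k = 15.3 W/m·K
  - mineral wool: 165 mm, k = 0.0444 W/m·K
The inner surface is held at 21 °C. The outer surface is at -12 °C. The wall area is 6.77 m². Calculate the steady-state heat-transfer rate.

Thermal resistances in series:
R_stainless steel = L/(kA) = 0.0023/(15.3×6.77) = 2.22×10^-5 K/W
R_mineral wool = L/(kA) = 0.165/(0.0444×6.77) = 0.5489 K/W
R_total = 0.5489 K/W
Q = ΔT / R_total = 33 / 0.5489

Q ≈ 60.1 W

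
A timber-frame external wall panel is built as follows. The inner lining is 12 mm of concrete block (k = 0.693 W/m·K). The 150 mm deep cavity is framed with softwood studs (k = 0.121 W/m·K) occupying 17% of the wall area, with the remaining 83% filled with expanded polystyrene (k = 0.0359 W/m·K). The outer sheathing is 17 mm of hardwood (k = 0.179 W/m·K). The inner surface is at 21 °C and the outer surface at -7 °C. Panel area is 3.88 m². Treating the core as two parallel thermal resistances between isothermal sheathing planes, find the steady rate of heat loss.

Sheathing layers in series; stud and cavity paths in parallel between them.
R_inner = 0.012/(0.693×3.88) = 0.004463 K/W
R_stud  = 0.15/(0.121×0.17×3.88) = 1.879 K/W
R_cav   = 0.15/(0.0359×0.83×3.88) = 1.297 K/W
1/R_core = 1/R_stud + 1/R_cav → R_core = 0.7676 K/W
R_outer = 0.017/(0.179×3.88) = 0.02448 K/W
R_total = 0.7965 K/W
Q = ΔT/R_total = 28/0.7965

Q ≈ 35.2 W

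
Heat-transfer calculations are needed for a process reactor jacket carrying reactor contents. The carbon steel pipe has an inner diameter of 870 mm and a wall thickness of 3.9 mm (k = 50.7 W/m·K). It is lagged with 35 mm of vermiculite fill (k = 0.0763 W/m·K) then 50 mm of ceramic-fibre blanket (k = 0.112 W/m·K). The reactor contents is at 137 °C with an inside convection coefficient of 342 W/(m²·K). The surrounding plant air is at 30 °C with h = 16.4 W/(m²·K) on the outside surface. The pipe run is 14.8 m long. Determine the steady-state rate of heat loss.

Q ≈ 4910 W

Radial resistances (cylindrical: R_cond = ln(r_o/r_i)/(2πkL), R_conv = 1/(h·2πrL)):
R_inner film = 1/(h_i·2πr₁L) = 1/(342×2π×0.435×14.8) = 7.228×10^-5 K/W
R_carbon steel pipe wall = ln(438.9/435)/(2π×50.7×14.8) = 1.893×10^-6 K/W
R_vermiculite fill = ln(473.9/438.9)/(2π×0.0763×14.8) = 0.01081 K/W
R_ceramic-fibre blanket = ln(523.9/473.9)/(2π×0.112×14.8) = 0.009631 K/W
R_outer film = 1/(h_o·2πr_oL) = 1/(16.4×2π×0.5239×14.8) = 0.001252 K/W
R_total = 0.02177 K/W
Q = ΔT/R_total = 107/0.02177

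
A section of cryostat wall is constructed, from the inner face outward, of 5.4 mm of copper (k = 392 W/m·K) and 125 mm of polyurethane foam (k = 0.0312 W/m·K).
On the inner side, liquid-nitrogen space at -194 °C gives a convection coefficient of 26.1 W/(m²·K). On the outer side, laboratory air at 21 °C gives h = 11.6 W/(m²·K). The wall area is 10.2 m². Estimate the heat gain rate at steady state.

Using the resistance-network approach (series):
R_inner film = 1/(h_i·A) = 1/(26.1×10.2) = 0.003756 K/W
R_copper = L/(kA) = 0.0054/(392×10.2) = 1.351×10^-6 K/W
R_polyurethane foam = L/(kA) = 0.125/(0.0312×10.2) = 0.3928 K/W
R_outer film = 1/(h_o·A) = 1/(11.6×10.2) = 0.008452 K/W
R_total = 0.405 K/W
Q = ΔT / R_total = 215 / 0.405

Q ≈ 531 W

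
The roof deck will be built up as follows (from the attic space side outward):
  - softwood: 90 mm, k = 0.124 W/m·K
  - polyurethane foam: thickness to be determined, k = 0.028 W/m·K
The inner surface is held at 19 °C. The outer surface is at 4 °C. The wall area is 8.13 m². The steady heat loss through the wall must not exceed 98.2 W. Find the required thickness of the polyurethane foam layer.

Model the wall as resistances in series:
R_softwood = L/(kA) = 0.09/(0.124×8.13) = 0.08928 K/W
Sum of the known resistances R_other = 0.08928 K/W
Required total resistance R_tot = ΔT/Q_allow = 15/98.2 = 0.1527 K/W
R_polyurethane foam = R_tot − R_other = 0.06347 K/W
L = R·k·A = 0.06347×0.028×8.13

L ≈ 14.4 mm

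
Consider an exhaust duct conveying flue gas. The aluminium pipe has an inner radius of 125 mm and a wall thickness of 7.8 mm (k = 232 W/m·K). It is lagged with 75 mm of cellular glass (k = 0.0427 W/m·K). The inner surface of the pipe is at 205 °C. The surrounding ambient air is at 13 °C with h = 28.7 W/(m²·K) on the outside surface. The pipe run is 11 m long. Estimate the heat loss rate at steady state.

Per-layer cylindrical resistances, series-summed:
R_aluminium pipe wall = ln(132.8/125)/(2π×232×11) = 3.775×10^-6 K/W
R_cellular glass = ln(207.8/132.8)/(2π×0.0427×11) = 0.1517 K/W
R_outer film = 1/(h_o·2πr_oL) = 1/(28.7×2π×0.2078×11) = 0.002426 K/W
R_total = 0.1541 K/W
Q = ΔT/R_total = 192/0.1541

Q ≈ 1250 W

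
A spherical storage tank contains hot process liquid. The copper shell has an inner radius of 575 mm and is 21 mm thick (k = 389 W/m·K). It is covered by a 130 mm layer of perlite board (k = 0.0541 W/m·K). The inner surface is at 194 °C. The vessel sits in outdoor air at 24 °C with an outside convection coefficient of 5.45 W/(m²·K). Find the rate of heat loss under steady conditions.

Radial (spherical) resistances in series:
R_copper shell = (1/0.575 − 1/0.596)/(4π×389) = 1.254×10^-5 K/W
R_perlite board = (1/0.596 − 1/0.726)/(4π×0.0541) = 0.4419 K/W
R_outer film = 1/(h·4πr_o²) = 1/(5.45×4π×0.726²) = 0.0277 K/W
R_total = 0.4696 K/W
Q = ΔT/R_total = 170/0.4696

Q ≈ 362 W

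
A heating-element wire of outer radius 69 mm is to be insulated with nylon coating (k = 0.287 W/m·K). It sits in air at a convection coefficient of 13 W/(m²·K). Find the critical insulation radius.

r_cr ≈ 22.1 mm

For a cylinder r_cr = k/h = 0.287/13
r_cr = 22.1 mm; since the bare radius (69 mm) is above r_cr, any added insulation will reduce heat loss.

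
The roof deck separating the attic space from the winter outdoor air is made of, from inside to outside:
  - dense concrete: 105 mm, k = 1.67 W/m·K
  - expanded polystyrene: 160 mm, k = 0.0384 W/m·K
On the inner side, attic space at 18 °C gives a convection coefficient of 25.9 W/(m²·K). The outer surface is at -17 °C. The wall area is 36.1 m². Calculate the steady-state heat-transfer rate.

Thermal resistances in series:
R_inner film = 1/(h_i·A) = 1/(25.9×36.1) = 0.00107 K/W
R_dense concrete = L/(kA) = 0.105/(1.67×36.1) = 0.001742 K/W
R_expanded polystyrene = L/(kA) = 0.16/(0.0384×36.1) = 0.1154 K/W
R_total = 0.1182 K/W
Q = ΔT / R_total = 35 / 0.1182

Q ≈ 296 W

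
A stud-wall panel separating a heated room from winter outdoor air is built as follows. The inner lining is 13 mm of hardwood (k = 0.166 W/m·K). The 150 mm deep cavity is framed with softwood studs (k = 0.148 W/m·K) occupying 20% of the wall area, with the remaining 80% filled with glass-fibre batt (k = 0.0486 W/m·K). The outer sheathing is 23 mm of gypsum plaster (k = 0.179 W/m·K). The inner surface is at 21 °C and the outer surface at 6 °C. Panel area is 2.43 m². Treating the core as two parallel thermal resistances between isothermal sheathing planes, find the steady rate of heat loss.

Q ≈ 15.2 W

Sheathing layers in series; stud and cavity paths in parallel between them.
R_inner = 0.013/(0.166×2.43) = 0.03223 K/W
R_stud  = 0.15/(0.148×0.2×2.43) = 2.085 K/W
R_cav   = 0.15/(0.0486×0.8×2.43) = 1.588 K/W
1/R_core = 1/R_stud + 1/R_cav → R_core = 0.9014 K/W
R_outer = 0.023/(0.179×2.43) = 0.05288 K/W
R_total = 0.9865 K/W
Q = ΔT/R_total = 15/0.9865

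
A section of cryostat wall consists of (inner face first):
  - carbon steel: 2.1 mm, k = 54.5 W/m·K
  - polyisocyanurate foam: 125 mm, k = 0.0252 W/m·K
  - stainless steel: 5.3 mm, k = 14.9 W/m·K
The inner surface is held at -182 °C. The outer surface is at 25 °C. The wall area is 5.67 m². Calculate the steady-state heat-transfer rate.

Model the wall as resistances in series:
R_carbon steel = L/(kA) = 0.0021/(54.5×5.67) = 6.796×10^-6 K/W
R_polyisocyanurate foam = L/(kA) = 0.125/(0.0252×5.67) = 0.8748 K/W
R_stainless steel = L/(kA) = 0.0053/(14.9×5.67) = 6.273×10^-5 K/W
R_total = 0.8749 K/W
Q = ΔT / R_total = 207 / 0.8749

Q ≈ 237 W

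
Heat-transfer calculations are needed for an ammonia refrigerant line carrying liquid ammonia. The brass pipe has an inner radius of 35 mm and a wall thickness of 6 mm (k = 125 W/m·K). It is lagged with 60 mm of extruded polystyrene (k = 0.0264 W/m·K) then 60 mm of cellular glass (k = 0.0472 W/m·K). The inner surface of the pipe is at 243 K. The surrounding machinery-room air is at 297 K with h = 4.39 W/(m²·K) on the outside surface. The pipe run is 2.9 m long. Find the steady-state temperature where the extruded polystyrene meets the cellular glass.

T ≈ 284 K

Cylindrical conduction, so R = ln(r₂/r₁)/(2πkL) per layer, in series:
R_brass pipe wall = ln(41/35)/(2π×125×2.9) = 6.947×10^-5 K/W
R_extruded polystyrene = ln(101/41)/(2π×0.0264×2.9) = 1.874 K/W
R_cellular glass = ln(161/101)/(2π×0.0472×2.9) = 0.5422 K/W
R_outer film = 1/(h_o·2πr_oL) = 1/(4.39×2π×0.161×2.9) = 0.07765 K/W
R_total = 2.494 K/W
Q = ΔT/R_total = 54/2.494
Q = 21.7 W
T_interface = T_inner + Q·ΣR(inner→interface) = 243 + 21.7×1.874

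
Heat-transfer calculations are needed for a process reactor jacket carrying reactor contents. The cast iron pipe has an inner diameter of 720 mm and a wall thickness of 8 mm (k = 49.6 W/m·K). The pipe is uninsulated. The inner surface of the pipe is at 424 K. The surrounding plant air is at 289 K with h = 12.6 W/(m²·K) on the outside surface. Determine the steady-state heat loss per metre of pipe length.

q′ ≈ 3930 W/m

For a radial system each layer contributes R = ln(r_out/r_in)/(2πkL); films add R = 1/(hA).
R_cast iron pipe wall = ln(368/360)/(2π×49.6×1) = 7.053×10^-5 K/W
R_outer film = 1/(h_o·2πr_oL) = 1/(12.6×2π×0.368×1) = 0.03432 K/W
R_total = 0.03439 K/W
Q = ΔT/R_total = 135/0.03439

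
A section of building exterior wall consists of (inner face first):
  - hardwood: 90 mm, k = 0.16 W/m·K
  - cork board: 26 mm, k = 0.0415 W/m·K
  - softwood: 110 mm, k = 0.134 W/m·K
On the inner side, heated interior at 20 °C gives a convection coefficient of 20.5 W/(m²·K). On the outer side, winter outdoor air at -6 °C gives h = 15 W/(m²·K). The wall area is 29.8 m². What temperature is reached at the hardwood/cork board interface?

Treating each layer as a thermal resistance in series:
R_inner film = 1/(h_i·A) = 1/(20.5×29.8) = 0.001637 K/W
R_hardwood = L/(kA) = 0.09/(0.16×29.8) = 0.01888 K/W
R_cork board = L/(kA) = 0.026/(0.0415×29.8) = 0.02102 K/W
R_softwood = L/(kA) = 0.11/(0.134×29.8) = 0.02755 K/W
R_outer film = 1/(h_o·A) = 1/(15×29.8) = 0.002237 K/W
R_total = 0.07132 K/W;  Q = ΔT/R_total = 26/0.07132 = 364.6 W
T_interface = T_inner − Q·ΣR(inner→interface) = 20 − 365×0.02051

T ≈ 12.5 °C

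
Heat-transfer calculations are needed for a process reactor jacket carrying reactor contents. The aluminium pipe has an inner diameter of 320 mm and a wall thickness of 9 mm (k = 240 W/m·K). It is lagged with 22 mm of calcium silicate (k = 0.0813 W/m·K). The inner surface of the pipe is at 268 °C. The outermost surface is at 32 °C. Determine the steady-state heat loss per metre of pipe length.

Radial resistances (cylindrical: R_cond = ln(r_o/r_i)/(2πkL), R_conv = 1/(h·2πrL)):
R_aluminium pipe wall = ln(169/160)/(2π×240×1) = 3.629×10^-5 K/W
R_calcium silicate = ln(191/169)/(2π×0.0813×1) = 0.2396 K/W
R_total = 0.2396 K/W
Q = ΔT/R_total = 236/0.2396

q′ ≈ 985 W/m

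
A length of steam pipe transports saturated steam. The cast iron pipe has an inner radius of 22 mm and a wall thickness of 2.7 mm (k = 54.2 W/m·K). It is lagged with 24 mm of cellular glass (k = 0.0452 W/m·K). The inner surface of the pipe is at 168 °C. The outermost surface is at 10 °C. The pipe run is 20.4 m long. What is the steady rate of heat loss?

Treating each annulus and film as a series resistance:
R_cast iron pipe wall = ln(24.7/22)/(2π×54.2×20.4) = 1.666×10^-5 K/W
R_cellular glass = ln(48.7/24.7)/(2π×0.0452×20.4) = 0.1172 K/W
R_total = 0.1172 K/W
Q = ΔT/R_total = 158/0.1172

Q ≈ 1350 W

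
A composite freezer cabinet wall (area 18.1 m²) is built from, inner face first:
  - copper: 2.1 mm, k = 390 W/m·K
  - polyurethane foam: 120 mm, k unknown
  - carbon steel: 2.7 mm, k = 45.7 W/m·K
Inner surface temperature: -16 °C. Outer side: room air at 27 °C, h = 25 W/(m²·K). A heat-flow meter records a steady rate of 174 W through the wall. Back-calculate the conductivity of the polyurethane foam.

Using the resistance-network approach (series):
R_copper = L/(kA) = 0.0021/(390×18.1) = 2.975×10^-7 K/W
R_carbon steel = L/(kA) = 0.0027/(45.7×18.1) = 3.264×10^-6 K/W
R_outer film = 1/(h_o·A) = 1/(25×18.1) = 0.00221 K/W
Sum of known resistances R_other = 0.002214 K/W
Total R = ΔT/Q = 43/174 = 0.2471 K/W
R_polyurethane foam = R_total − R_other = 0.2449 K/W
k = L/(R·A) = 0.12/(0.2449×18.1)

k ≈ 0.0271 W/(m·K)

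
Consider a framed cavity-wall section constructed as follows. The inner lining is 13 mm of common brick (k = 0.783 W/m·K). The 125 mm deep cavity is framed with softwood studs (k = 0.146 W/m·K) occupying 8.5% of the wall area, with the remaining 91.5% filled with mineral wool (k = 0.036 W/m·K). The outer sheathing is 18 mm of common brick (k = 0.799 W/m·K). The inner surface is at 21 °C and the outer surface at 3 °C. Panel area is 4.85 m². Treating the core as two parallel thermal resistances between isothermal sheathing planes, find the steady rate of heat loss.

Sheathing layers in series; stud and cavity paths in parallel between them.
R_inner = 0.013/(0.783×4.85) = 0.003423 K/W
R_stud  = 0.125/(0.146×0.085×4.85) = 2.077 K/W
R_cav   = 0.125/(0.036×0.915×4.85) = 0.7824 K/W
1/R_core = 1/R_stud + 1/R_cav → R_core = 0.5683 K/W
R_outer = 0.018/(0.799×4.85) = 0.004645 K/W
R_total = 0.5764 K/W
Q = ΔT/R_total = 18/0.5764

Q ≈ 31.2 W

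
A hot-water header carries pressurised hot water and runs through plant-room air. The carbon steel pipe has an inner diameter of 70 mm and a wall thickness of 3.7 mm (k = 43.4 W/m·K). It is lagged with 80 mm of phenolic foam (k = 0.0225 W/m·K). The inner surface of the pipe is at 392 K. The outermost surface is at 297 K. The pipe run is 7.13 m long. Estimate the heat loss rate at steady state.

Q ≈ 85.4 W

Cylindrical conduction, so R = ln(r₂/r₁)/(2πkL) per layer, in series:
R_carbon steel pipe wall = ln(38.7/35)/(2π×43.4×7.13) = 5.169×10^-5 K/W
R_phenolic foam = ln(118.7/38.7)/(2π×0.0225×7.13) = 1.112 K/W
R_total = 1.112 K/W
Q = ΔT/R_total = 95/1.112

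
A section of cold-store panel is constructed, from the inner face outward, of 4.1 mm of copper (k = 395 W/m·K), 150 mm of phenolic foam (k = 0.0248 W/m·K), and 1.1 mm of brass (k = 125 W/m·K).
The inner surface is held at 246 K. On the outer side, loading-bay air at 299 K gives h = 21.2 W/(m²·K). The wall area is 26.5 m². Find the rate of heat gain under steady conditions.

Q ≈ 230 W

Using the resistance-network approach (series):
R_copper = L/(kA) = 0.0041/(395×26.5) = 3.917×10^-7 K/W
R_phenolic foam = L/(kA) = 0.15/(0.0248×26.5) = 0.2282 K/W
R_brass = L/(kA) = 0.0011/(125×26.5) = 3.321×10^-7 K/W
R_outer film = 1/(h_o·A) = 1/(21.2×26.5) = 0.00178 K/W
R_total = 0.23 K/W
Q = ΔT / R_total = 53 / 0.23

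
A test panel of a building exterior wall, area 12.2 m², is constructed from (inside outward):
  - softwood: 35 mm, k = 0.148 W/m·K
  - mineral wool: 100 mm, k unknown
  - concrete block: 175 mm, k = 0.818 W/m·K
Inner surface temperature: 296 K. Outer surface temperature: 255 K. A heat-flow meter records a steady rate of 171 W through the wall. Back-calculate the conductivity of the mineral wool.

Treating each layer as a thermal resistance in series:
R_softwood = L/(kA) = 0.035/(0.148×12.2) = 0.01938 K/W
R_concrete block = L/(kA) = 0.175/(0.818×12.2) = 0.01754 K/W
Sum of known resistances R_other = 0.03692 K/W
Total R = ΔT/Q = 41/171 = 0.2398 K/W
R_mineral wool = R_total − R_other = 0.2028 K/W
k = L/(R·A) = 0.1/(0.2028×12.2)

k ≈ 0.0404 W/(m·K)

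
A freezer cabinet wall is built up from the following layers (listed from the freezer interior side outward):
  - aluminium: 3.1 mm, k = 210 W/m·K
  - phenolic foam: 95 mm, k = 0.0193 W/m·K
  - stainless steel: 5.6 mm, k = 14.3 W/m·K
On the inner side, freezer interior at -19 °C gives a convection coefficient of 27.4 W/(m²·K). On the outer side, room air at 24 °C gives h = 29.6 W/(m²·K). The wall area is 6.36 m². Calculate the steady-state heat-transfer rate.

Thermal resistances in series:
R_inner film = 1/(h_i·A) = 1/(27.4×6.36) = 0.005738 K/W
R_aluminium = L/(kA) = 0.0031/(210×6.36) = 2.321×10^-6 K/W
R_phenolic foam = L/(kA) = 0.095/(0.0193×6.36) = 0.7739 K/W
R_stainless steel = L/(kA) = 0.0056/(14.3×6.36) = 6.157×10^-5 K/W
R_outer film = 1/(h_o·A) = 1/(29.6×6.36) = 0.005312 K/W
R_total = 0.7851 K/W
Q = ΔT / R_total = 43 / 0.7851

Q ≈ 54.8 W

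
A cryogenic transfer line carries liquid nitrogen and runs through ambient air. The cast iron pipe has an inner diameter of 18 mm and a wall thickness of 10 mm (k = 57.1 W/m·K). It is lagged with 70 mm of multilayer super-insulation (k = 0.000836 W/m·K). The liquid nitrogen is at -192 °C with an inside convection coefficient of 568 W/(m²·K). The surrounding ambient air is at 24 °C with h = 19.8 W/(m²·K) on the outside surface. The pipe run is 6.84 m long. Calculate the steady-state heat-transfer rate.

Q ≈ 5.02 W

Cylindrical conduction, so R = ln(r₂/r₁)/(2πkL) per layer, in series:
R_inner film = 1/(h_i·2πr₁L) = 1/(568×2π×0.009×6.84) = 0.004552 K/W
R_cast iron pipe wall = ln(19/9)/(2π×57.1×6.84) = 3.045×10^-4 K/W
R_multilayer super-insulation = ln(89/19)/(2π×0.000836×6.84) = 42.98 K/W
R_outer film = 1/(h_o·2πr_oL) = 1/(19.8×2π×0.089×6.84) = 0.0132 K/W
R_total = 43 K/W
Q = ΔT/R_total = 216/43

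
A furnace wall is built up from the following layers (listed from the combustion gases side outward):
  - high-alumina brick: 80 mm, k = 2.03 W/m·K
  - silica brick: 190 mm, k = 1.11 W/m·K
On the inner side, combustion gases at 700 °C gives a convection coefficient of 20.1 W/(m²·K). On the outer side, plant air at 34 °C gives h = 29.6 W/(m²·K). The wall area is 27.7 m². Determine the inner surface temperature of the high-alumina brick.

Treating each layer as a thermal resistance in series:
R_inner film = 1/(h_i·A) = 1/(20.1×27.7) = 0.001796 K/W
R_high-alumina brick = L/(kA) = 0.08/(2.03×27.7) = 0.001423 K/W
R_silica brick = L/(kA) = 0.19/(1.11×27.7) = 0.006179 K/W
R_outer film = 1/(h_o·A) = 1/(29.6×27.7) = 0.00122 K/W
R_total = 0.01062 K/W;  Q = ΔT/R_total = 666/0.01062 = 62720 W
T_interface = T_inner − Q·ΣR(inner→interface) = 700 − 62700×0.001796

T ≈ 587 °C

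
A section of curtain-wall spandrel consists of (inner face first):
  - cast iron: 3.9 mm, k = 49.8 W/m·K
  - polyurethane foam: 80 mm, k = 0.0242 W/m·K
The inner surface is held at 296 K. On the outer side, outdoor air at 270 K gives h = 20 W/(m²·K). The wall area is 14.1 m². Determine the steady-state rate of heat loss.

Q ≈ 109 W

Using the resistance-network approach (series):
R_cast iron = L/(kA) = 0.0039/(49.8×14.1) = 5.554×10^-6 K/W
R_polyurethane foam = L/(kA) = 0.08/(0.0242×14.1) = 0.2345 K/W
R_outer film = 1/(h_o·A) = 1/(20×14.1) = 0.003546 K/W
R_total = 0.238 K/W
Q = ΔT / R_total = 26 / 0.238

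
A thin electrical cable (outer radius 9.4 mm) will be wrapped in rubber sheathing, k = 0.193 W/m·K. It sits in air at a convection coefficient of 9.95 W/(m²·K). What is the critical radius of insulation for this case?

For a cylinder r_cr = k/h = 0.193/9.95
r_cr = 19.4 mm; since the bare radius (9.4 mm) is below r_cr, adding a thin layer of insulation will *increase* heat loss.

r_cr ≈ 19.4 mm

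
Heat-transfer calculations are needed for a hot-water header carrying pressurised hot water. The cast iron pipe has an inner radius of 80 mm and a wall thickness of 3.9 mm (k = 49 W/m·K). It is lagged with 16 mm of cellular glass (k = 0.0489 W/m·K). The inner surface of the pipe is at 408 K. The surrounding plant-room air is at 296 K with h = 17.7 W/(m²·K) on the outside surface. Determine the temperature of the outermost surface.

Cylindrical conduction, so R = ln(r₂/r₁)/(2πkL) per layer, in series:
R_cast iron pipe wall = ln(83.9/80)/(2π×49×1) = 1.546×10^-4 K/W
R_cellular glass = ln(99.9/83.9)/(2π×0.0489×1) = 0.5681 K/W
R_outer film = 1/(h_o·2πr_oL) = 1/(17.7×2π×0.0999×1) = 0.09001 K/W
R_total = 0.6583 K/W
Q = ΔT/R_total = 112/0.6583
Q = 170 W/m
T_interface = T_inner − Q·ΣR(inner→interface) = 408 − 170×0.5682

T ≈ 311 K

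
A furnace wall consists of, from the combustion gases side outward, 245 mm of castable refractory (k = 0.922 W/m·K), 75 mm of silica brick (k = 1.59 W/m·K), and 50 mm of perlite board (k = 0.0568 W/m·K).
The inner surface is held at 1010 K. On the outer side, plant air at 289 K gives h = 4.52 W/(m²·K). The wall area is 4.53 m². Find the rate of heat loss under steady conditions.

Q ≈ 2310 W

Using the resistance-network approach (series):
R_castable refractory = L/(kA) = 0.245/(0.922×4.53) = 0.05866 K/W
R_silica brick = L/(kA) = 0.075/(1.59×4.53) = 0.01041 K/W
R_perlite board = L/(kA) = 0.05/(0.0568×4.53) = 0.1943 K/W
R_outer film = 1/(h_o·A) = 1/(4.52×4.53) = 0.04884 K/W
R_total = 0.3122 K/W
Q = ΔT / R_total = 721 / 0.3122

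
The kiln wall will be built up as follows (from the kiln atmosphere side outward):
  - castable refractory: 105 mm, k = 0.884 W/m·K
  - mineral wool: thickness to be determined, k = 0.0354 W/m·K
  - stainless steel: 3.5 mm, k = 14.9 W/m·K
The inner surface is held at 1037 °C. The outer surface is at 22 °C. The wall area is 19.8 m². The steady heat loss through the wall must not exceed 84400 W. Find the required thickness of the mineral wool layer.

L ≈ 4.22 mm

Using the resistance-network approach (series):
R_castable refractory = L/(kA) = 0.105/(0.884×19.8) = 0.005999 K/W
R_stainless steel = L/(kA) = 0.0035/(14.9×19.8) = 1.186×10^-5 K/W
Sum of the known resistances R_other = 0.006011 K/W
Required total resistance R_tot = ΔT/Q_allow = 1015/84400 = 0.01203 K/W
R_mineral wool = R_tot − R_other = 0.006015 K/W
L = R·k·A = 0.006015×0.0354×19.8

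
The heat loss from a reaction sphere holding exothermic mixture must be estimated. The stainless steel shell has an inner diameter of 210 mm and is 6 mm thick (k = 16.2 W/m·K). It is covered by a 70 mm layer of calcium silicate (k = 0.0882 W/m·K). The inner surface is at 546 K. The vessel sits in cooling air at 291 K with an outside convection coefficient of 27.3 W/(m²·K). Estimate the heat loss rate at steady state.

Radial (spherical) resistances in series:
R_stainless steel shell = (1/0.105 − 1/0.111)/(4π×16.2) = 0.002529 K/W
R_calcium silicate = (1/0.111 − 1/0.181)/(4π×0.0882) = 3.144 K/W
R_outer film = 1/(h·4πr_o²) = 1/(27.3×4π×0.181²) = 0.08898 K/W
R_total = 3.235 K/W
Q = ΔT/R_total = 255/3.235

Q ≈ 78.8 W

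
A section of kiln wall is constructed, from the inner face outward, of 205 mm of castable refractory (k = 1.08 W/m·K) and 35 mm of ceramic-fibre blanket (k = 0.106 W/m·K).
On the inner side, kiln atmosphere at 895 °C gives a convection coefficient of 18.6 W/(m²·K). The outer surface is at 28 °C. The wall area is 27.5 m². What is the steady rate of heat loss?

Thermal resistances in series:
R_inner film = 1/(h_i·A) = 1/(18.6×27.5) = 0.001955 K/W
R_castable refractory = L/(kA) = 0.205/(1.08×27.5) = 0.006902 K/W
R_ceramic-fibre blanket = L/(kA) = 0.035/(0.106×27.5) = 0.01201 K/W
R_total = 0.02086 K/W
Q = ΔT / R_total = 867 / 0.02086

Q ≈ 41600 W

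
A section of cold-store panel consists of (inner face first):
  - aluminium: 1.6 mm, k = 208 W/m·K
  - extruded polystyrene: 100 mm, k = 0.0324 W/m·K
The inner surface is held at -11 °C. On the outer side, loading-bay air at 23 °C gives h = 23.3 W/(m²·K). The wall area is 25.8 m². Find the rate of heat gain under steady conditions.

Q ≈ 280 W

Model the wall as resistances in series:
R_aluminium = L/(kA) = 0.0016/(208×25.8) = 2.982×10^-7 K/W
R_extruded polystyrene = L/(kA) = 0.1/(0.0324×25.8) = 0.1196 K/W
R_outer film = 1/(h_o·A) = 1/(23.3×25.8) = 0.001664 K/W
R_total = 0.1213 K/W
Q = ΔT / R_total = 34 / 0.1213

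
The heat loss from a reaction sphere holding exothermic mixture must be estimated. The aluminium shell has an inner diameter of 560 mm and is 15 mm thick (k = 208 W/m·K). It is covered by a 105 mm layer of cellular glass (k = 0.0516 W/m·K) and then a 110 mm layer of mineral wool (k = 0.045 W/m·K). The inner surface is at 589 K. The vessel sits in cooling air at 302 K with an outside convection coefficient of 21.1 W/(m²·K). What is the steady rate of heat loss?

Q ≈ 123 W

Radial (spherical) resistances in series:
R_aluminium shell = (1/0.28 − 1/0.295)/(4π×208) = 6.948×10^-5 K/W
R_cellular glass = (1/0.295 − 1/0.4)/(4π×0.0516) = 1.372 K/W
R_mineral wool = (1/0.4 − 1/0.51)/(4π×0.045) = 0.9535 K/W
R_outer film = 1/(h·4πr_o²) = 1/(21.1×4π×0.51²) = 0.0145 K/W
R_total = 2.34 K/W
Q = ΔT/R_total = 287/2.34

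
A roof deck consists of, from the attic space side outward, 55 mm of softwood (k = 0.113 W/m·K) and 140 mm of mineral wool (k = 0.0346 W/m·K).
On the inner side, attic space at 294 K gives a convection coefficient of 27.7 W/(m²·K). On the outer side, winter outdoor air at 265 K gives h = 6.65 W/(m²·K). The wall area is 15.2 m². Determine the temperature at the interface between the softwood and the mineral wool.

Series thermal resistances:
R_inner film = 1/(h_i·A) = 1/(27.7×15.2) = 0.002375 K/W
R_softwood = L/(kA) = 0.055/(0.113×15.2) = 0.03202 K/W
R_mineral wool = L/(kA) = 0.14/(0.0346×15.2) = 0.2662 K/W
R_outer film = 1/(h_o·A) = 1/(6.65×15.2) = 0.009893 K/W
R_total = 0.3105 K/W;  Q = ΔT/R_total = 29/0.3105 = 93.4 W
T_interface = T_inner − Q·ΣR(inner→interface) = 294 − 93.4×0.0344

T ≈ 291 K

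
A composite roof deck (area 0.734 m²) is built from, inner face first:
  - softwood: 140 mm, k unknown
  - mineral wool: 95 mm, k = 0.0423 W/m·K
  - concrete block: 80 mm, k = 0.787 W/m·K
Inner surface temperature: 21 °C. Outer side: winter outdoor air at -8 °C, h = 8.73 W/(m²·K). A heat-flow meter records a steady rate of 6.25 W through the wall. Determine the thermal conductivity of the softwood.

Thermal resistances in series:
R_mineral wool = L/(kA) = 0.095/(0.0423×0.734) = 3.06 K/W
R_concrete block = L/(kA) = 0.08/(0.787×0.734) = 0.1385 K/W
R_outer film = 1/(h_o·A) = 1/(8.73×0.734) = 0.1561 K/W
Sum of known resistances R_other = 3.354 K/W
Total R = ΔT/Q = 29/6.25 = 4.64 K/W
R_softwood = R_total − R_other = 1.286 K/W
k = L/(R·A) = 0.14/(1.286×0.734)

k ≈ 0.148 W/(m·K)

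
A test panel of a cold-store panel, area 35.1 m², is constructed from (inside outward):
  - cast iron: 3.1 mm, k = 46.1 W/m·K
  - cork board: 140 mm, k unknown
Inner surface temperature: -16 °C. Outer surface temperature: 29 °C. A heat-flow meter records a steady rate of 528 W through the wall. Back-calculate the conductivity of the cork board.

k ≈ 0.0468 W/(m·K)

Model the wall as resistances in series:
R_cast iron = L/(kA) = 0.0031/(46.1×35.1) = 1.916×10^-6 K/W
Sum of known resistances R_other = 1.916×10^-6 K/W
Total R = ΔT/Q = 45/528 = 0.08523 K/W
R_cork board = R_total − R_other = 0.08523 K/W
k = L/(R·A) = 0.14/(0.08523×35.1)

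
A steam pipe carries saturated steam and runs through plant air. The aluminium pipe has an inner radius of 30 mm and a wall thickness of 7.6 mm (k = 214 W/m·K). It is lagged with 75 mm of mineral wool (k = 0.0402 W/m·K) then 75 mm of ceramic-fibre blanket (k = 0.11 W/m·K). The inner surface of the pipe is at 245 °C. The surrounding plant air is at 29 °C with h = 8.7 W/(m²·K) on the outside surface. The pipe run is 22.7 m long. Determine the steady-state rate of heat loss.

Q ≈ 947 W

Treating each annulus and film as a series resistance:
R_aluminium pipe wall = ln(37.6/30)/(2π×214×22.7) = 7.398×10^-6 K/W
R_mineral wool = ln(112.6/37.6)/(2π×0.0402×22.7) = 0.1913 K/W
R_ceramic-fibre blanket = ln(187.6/112.6)/(2π×0.11×22.7) = 0.03254 K/W
R_outer film = 1/(h_o·2πr_oL) = 1/(8.7×2π×0.1876×22.7) = 0.004296 K/W
R_total = 0.2281 K/W
Q = ΔT/R_total = 216/0.2281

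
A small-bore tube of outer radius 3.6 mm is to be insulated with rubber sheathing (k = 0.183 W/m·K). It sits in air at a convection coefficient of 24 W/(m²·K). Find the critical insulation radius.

r_cr ≈ 7.62 mm

For a cylinder r_cr = k/h = 0.183/24
r_cr = 7.62 mm; since the bare radius (3.6 mm) is below r_cr, adding a thin layer of insulation will *increase* heat loss.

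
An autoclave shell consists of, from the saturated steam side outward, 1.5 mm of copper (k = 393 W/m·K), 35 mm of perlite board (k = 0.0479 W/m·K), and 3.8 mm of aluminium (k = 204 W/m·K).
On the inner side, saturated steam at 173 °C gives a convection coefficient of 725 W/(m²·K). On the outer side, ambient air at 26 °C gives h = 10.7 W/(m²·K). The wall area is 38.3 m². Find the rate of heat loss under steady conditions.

Treating each layer as a thermal resistance in series:
R_inner film = 1/(h_i·A) = 1/(725×38.3) = 3.601×10^-5 K/W
R_copper = L/(kA) = 0.0015/(393×38.3) = 9.966×10^-8 K/W
R_perlite board = L/(kA) = 0.035/(0.0479×38.3) = 0.01908 K/W
R_aluminium = L/(kA) = 0.0038/(204×38.3) = 4.864×10^-7 K/W
R_outer film = 1/(h_o·A) = 1/(10.7×38.3) = 0.00244 K/W
R_total = 0.02155 K/W
Q = ΔT / R_total = 147 / 0.02155

Q ≈ 6820 W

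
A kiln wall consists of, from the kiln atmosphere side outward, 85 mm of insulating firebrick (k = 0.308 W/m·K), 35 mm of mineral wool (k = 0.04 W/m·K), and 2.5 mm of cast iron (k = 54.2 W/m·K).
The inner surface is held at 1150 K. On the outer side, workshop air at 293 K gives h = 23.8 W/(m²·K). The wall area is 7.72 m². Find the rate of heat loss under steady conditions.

Series thermal resistances:
R_insulating firebrick = L/(kA) = 0.085/(0.308×7.72) = 0.03575 K/W
R_mineral wool = L/(kA) = 0.035/(0.04×7.72) = 0.1133 K/W
R_cast iron = L/(kA) = 0.0025/(54.2×7.72) = 5.975×10^-6 K/W
R_outer film = 1/(h_o·A) = 1/(23.8×7.72) = 0.005443 K/W
R_total = 0.1545 K/W
Q = ΔT / R_total = 857 / 0.1545

Q ≈ 5550 W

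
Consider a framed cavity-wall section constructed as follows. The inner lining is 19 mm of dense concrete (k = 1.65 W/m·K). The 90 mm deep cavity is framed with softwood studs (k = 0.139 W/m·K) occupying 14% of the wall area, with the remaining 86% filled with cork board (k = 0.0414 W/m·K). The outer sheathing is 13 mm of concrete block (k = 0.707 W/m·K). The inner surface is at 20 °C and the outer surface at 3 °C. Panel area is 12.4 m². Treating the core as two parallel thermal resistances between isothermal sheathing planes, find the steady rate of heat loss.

Sheathing layers in series; stud and cavity paths in parallel between them.
R_inner = 0.019/(1.65×12.4) = 9.286×10^-4 K/W
R_stud  = 0.09/(0.139×0.14×12.4) = 0.373 K/W
R_cav   = 0.09/(0.0414×0.86×12.4) = 0.2039 K/W
1/R_core = 1/R_stud + 1/R_cav → R_core = 0.1318 K/W
R_outer = 0.013/(0.707×12.4) = 0.001483 K/W
R_total = 0.1342 K/W
Q = ΔT/R_total = 17/0.1342

Q ≈ 127 W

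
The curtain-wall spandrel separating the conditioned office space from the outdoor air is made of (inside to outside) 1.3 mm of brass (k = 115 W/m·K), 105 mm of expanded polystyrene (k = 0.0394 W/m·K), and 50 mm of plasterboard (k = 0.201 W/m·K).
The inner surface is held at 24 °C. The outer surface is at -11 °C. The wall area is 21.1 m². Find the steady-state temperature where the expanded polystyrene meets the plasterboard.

T ≈ -8.01 °C

Treating each layer as a thermal resistance in series:
R_brass = L/(kA) = 0.0013/(115×21.1) = 5.358×10^-7 K/W
R_expanded polystyrene = L/(kA) = 0.105/(0.0394×21.1) = 0.1263 K/W
R_plasterboard = L/(kA) = 0.05/(0.201×21.1) = 0.01179 K/W
R_total = 0.1381 K/W;  Q = ΔT/R_total = 35/0.1381 = 253.5 W
T_interface = T_inner − Q·ΣR(inner→interface) = 24 − 253×0.1263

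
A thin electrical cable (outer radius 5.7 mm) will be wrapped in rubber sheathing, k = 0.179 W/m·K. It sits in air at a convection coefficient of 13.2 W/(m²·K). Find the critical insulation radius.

r_cr ≈ 13.6 mm

For a cylinder r_cr = k/h = 0.179/13.2
r_cr = 13.6 mm; since the bare radius (5.7 mm) is below r_cr, adding a thin layer of insulation will *increase* heat loss.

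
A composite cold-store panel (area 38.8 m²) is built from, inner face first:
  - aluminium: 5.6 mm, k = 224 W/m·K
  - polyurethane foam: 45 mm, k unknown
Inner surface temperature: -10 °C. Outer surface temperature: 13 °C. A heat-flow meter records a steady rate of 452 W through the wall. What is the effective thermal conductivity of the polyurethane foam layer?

Model the wall as resistances in series:
R_aluminium = L/(kA) = 0.0056/(224×38.8) = 6.443×10^-7 K/W
Sum of known resistances R_other = 6.443×10^-7 K/W
Total R = ΔT/Q = 23/452 = 0.05088 K/W
R_polyurethane foam = R_total − R_other = 0.05088 K/W
k = L/(R·A) = 0.045/(0.05088×38.8)

k ≈ 0.0228 W/(m·K)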